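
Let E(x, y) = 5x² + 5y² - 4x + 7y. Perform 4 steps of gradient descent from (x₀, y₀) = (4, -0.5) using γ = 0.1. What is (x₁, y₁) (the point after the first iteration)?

∇E = (10x - 4, 10y + 7)
Step 1: at (4, -0.5), ∇E = (36, 2) → (4, -0.5) − 0.1·(36, 2) = (0.4, -0.7)

(0.4, -0.7)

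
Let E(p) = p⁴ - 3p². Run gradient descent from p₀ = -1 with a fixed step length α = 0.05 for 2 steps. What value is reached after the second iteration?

E′(p) = 4p³ - 6p
Step 1: E′(-1) = 2; p₁ = -1 − 0.05·2 = -1.1
Step 2: E′(-1.1) = 1.276; p₂ = -1.1 − 0.05·1.276 = -1.1638

-1.1638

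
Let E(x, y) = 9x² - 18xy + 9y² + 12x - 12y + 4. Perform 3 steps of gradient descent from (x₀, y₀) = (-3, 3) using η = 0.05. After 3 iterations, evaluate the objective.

67.108864

∇E = (18x - 18y + 12, -18x + 18y - 12)
Step 1: at (-3, 3), ∇E = (-96, 96) → (-3, 3) − 0.05·(-96, 96) = (1.8, -1.8)
Step 2: at (1.8, -1.8), ∇E = (76.8, -76.8) → (1.8, -1.8) − 0.05·(76.8, -76.8) = (-2.04, 2.04)
Step 3: at (-2.04, 2.04), ∇E = (-61.44, 61.44) → (-2.04, 2.04) − 0.05·(-61.44, 61.44) = (1.032, -1.032)
E(1.032, -1.032) = 67.108864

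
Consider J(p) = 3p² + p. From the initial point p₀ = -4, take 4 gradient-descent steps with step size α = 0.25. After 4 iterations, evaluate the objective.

0.0888671875

J′(p) = 6p + 1
p₁ = -4 − 0.25·(-23) = 1.75
p₂ = 1.75 − 0.25·11.5 = -1.125
p₃ = -1.125 − 0.25·(-5.75) = 0.3125
p₄ = 0.3125 − 0.25·2.875 = -0.40625
J(-0.40625) = 0.0888671875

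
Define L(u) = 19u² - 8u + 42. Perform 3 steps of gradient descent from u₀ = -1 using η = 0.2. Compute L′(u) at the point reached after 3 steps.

L′(u) = 38u - 8
u₁ = -1 − 0.2·(-46) = 8.2
u₂ = 8.2 − 0.2·303.6 = -52.52
u₃ = -52.52 − 0.2·(-2003.76) = 348.232
L′(u) at (348.232) = 13224.816

13224.816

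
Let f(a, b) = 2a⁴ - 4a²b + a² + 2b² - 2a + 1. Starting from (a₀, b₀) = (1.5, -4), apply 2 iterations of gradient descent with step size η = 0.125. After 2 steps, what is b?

31.5625

∇f = (8a³ - 8ab + 2a - 2, -4a² + 4b)
(a₁, b₁) = (1.5, -4) − 0.125·(76, -25) = (-8, -0.875)
(a₂, b₂) = (-8, -0.875) − 0.125·(-4170, -259.5) = (513.25, 31.5625)
b = 31.5625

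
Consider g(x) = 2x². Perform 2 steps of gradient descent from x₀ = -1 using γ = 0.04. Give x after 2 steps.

g′(x) = 4x
Step 1: g′(-1) = -4; x₁ = -1 − 0.04·(-4) = -0.84
Step 2: g′(-0.84) = -3.36; x₂ = -0.84 − 0.04·(-3.36) = -0.7056

-0.7056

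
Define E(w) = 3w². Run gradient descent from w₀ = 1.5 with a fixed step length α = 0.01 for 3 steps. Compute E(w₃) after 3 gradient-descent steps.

4.656621022128

E′(w) = 6w
Step 1: E′(1.5) = 9; w₁ = 1.5 − 0.01·9 = 1.41
Step 2: E′(1.41) = 8.46; w₂ = 1.41 − 0.01·8.46 = 1.3254
Step 3: E′(1.3254) = 7.9524; w₃ = 1.3254 − 0.01·7.9524 = 1.245876
E(1.245876) = 4.656621022128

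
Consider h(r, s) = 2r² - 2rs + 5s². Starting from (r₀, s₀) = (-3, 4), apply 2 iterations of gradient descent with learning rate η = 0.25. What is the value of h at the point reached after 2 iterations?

870.3125

∇h = (4r - 2s, -2r + 10s)
(r₁, s₁) = (-3, 4) − 0.25·(-20, 46) = (2, -7.5)
(r₂, s₂) = (2, -7.5) − 0.25·(23, -79) = (-3.75, 12.25)
h(-3.75, 12.25) = 870.3125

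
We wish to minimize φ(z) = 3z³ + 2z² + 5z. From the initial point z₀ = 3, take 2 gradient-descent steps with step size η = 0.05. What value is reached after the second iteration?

-3.3945

φ′(z) = 9z² + 4z + 5
z₁ = 3 − 0.05·98 = -1.9
z₂ = -1.9 − 0.05·29.89 = -3.3945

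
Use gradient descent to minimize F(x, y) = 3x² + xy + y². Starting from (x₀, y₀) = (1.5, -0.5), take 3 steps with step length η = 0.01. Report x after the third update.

∇F = (6x + y, x + 2y)
Step 1: at (1.5, -0.5), ∇F = (8.5, 0.5) → (1.5, -0.5) − 0.01·(8.5, 0.5) = (1.415, -0.505)
Step 2: at (1.415, -0.505), ∇F = (7.985, 0.405) → (1.415, -0.505) − 0.01·(7.985, 0.405) = (1.33515, -0.50905)
Step 3: at (1.33515, -0.50905), ∇F = (7.50185, 0.31705) → (1.33515, -0.50905) − 0.01·(7.50185, 0.31705) = (1.2601315, -0.5122205)
x = 1.2601315

1.2601315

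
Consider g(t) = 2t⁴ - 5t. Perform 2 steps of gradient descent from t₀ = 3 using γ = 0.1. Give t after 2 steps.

g′(t) = 8t³ - 5
t₁ = 3 − 0.1·211 = -18.1
t₂ = -18.1 − 0.1·(-47442.928) = 4726.1928

4726.1928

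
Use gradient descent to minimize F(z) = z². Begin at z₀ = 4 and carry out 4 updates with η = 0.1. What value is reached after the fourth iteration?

F′(z) = 2z
Step 1: F′(4) = 8; z₁ = 4 − 0.1·8 = 3.2
Step 2: F′(3.2) = 6.4; z₂ = 3.2 − 0.1·6.4 = 2.56
Step 3: F′(2.56) = 5.12; z₃ = 2.56 − 0.1·5.12 = 2.048
Step 4: F′(2.048) = 4.096; z₄ = 2.048 − 0.1·4.096 = 1.6384

1.6384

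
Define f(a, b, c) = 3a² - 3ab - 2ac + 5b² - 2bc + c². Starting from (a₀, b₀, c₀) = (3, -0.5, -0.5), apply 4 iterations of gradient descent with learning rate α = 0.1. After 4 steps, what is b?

0.23665

∇f = (6a - 3b - 2c, -3a + 10b - 2c, -2a - 2b + 2c)
Step 1: at (3, -0.5, -0.5), ∇f = (20.5, -13, -6) → (3, -0.5, -0.5) − 0.1·(20.5, -13, -6) = (0.95, 0.8, 0.1)
Step 2: at (0.95, 0.8, 0.1), ∇f = (3.1, 4.95, -3.3) → (0.95, 0.8, 0.1) − 0.1·(3.1, 4.95, -3.3) = (0.64, 0.305, 0.43)
Step 3: at (0.64, 0.305, 0.43), ∇f = (2.065, 0.27, -1.03) → (0.64, 0.305, 0.43) − 0.1·(2.065, 0.27, -1.03) = (0.4335, 0.278, 0.533)
Step 4: at (0.4335, 0.278, 0.533), ∇f = (0.701, 0.4135, -0.357) → (0.4335, 0.278, 0.533) − 0.1·(0.701, 0.4135, -0.357) = (0.3634, 0.23665, 0.5687)
b = 0.23665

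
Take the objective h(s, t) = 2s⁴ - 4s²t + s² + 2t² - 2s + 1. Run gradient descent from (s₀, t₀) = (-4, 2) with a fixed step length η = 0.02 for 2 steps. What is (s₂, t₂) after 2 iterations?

(-14.41262336, 5.000448)

∇h = (8s³ - 8st + 2s - 2, -4s² + 4t)
Step 1: at (-4, 2), ∇h = (-458, -56) → (-4, 2) − 0.02·(-458, -56) = (5.16, 3.12)
Step 2: at (5.16, 3.12), ∇h = (978.631168, -94.0224) → (5.16, 3.12) − 0.02·(978.631168, -94.0224) = (-14.41262336, 5.000448)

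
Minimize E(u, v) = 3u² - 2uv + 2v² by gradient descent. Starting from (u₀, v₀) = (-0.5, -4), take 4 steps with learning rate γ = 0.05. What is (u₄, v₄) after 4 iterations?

∇E = (6u - 2v, -2u + 4v)
(u₁, v₁) = (-0.5, -4) − 0.05·(5, -15) = (-0.75, -3.25)
(u₂, v₂) = (-0.75, -3.25) − 0.05·(2, -11.5) = (-0.85, -2.675)
(u₃, v₃) = (-0.85, -2.675) − 0.05·(0.25, -9) = (-0.8625, -2.225)
(u₄, v₄) = (-0.8625, -2.225) − 0.05·(-0.725, -7.175) = (-0.82625, -1.86625)

(-0.82625, -1.86625)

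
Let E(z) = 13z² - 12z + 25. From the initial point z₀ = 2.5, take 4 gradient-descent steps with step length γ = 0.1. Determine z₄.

E′(z) = 26z - 12
z₁ = 2.5 − 0.1·53 = -2.8
z₂ = -2.8 − 0.1·(-84.8) = 5.68
z₃ = 5.68 − 0.1·135.68 = -7.888
z₄ = -7.888 − 0.1·(-217.088) = 13.8208

13.8208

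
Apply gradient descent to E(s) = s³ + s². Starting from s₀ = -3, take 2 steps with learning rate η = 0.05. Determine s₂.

-6.105375

E′(s) = 3s² + 2s
Step 1: E′(-3) = 21; s₁ = -3 − 0.05·21 = -4.05
Step 2: E′(-4.05) = 41.1075; s₂ = -4.05 − 0.05·41.1075 = -6.105375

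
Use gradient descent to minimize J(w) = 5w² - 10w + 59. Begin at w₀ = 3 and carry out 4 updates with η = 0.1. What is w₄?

J′(w) = 10w - 10
Step 1: J′(3) = 20; w₁ = 3 − 0.1·20 = 1
Step 2: J′(1) = 0; w₂ = 1 − 0.1·0 = 1
Step 3: J′(1) = 0; w₃ = 1 − 0.1·0 = 1
Step 4: J′(1) = 0; w₄ = 1 − 0.1·0 = 1

1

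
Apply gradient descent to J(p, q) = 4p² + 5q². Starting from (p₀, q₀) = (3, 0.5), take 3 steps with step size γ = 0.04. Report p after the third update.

0.943296

∇J = (8p, 10q)
Step 1: at (3, 0.5), ∇J = (24, 5) → (3, 0.5) − 0.04·(24, 5) = (2.04, 0.3)
Step 2: at (2.04, 0.3), ∇J = (16.32, 3) → (2.04, 0.3) − 0.04·(16.32, 3) = (1.3872, 0.18)
Step 3: at (1.3872, 0.18), ∇J = (11.0976, 1.8) → (1.3872, 0.18) − 0.04·(11.0976, 1.8) = (0.943296, 0.108)
p = 0.943296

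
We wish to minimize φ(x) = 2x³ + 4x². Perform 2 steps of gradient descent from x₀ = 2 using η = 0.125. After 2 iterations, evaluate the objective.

φ′(x) = 6x² + 8x
x₁ = 2 − 0.125·40 = -3
x₂ = -3 − 0.125·30 = -6.75
φ(-6.75) = -432.84375

-432.84375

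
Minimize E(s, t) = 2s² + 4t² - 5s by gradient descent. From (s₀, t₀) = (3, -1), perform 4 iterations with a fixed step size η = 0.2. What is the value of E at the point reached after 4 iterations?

-3.05779968

∇E = (4s - 5, 8t)
Step 1: at (3, -1), ∇E = (7, -8) → (3, -1) − 0.2·(7, -8) = (1.6, 0.6)
Step 2: at (1.6, 0.6), ∇E = (1.4, 4.8) → (1.6, 0.6) − 0.2·(1.4, 4.8) = (1.32, -0.36)
Step 3: at (1.32, -0.36), ∇E = (0.28, -2.88) → (1.32, -0.36) − 0.2·(0.28, -2.88) = (1.264, 0.216)
Step 4: at (1.264, 0.216), ∇E = (0.056, 1.728) → (1.264, 0.216) − 0.2·(0.056, 1.728) = (1.2528, -0.1296)
E(1.2528, -0.1296) = -3.05779968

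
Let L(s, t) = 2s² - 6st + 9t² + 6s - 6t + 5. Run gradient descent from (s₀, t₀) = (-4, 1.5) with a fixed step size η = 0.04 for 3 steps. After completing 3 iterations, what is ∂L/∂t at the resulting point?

∇L = (4s - 6t + 6, -6s + 18t - 6)
Step 1: at (-4, 1.5), ∇L = (-19, 45) → (-4, 1.5) − 0.04·(-19, 45) = (-3.24, -0.3)
Step 2: at (-3.24, -0.3), ∇L = (-5.16, 8.04) → (-3.24, -0.3) − 0.04·(-5.16, 8.04) = (-3.0336, -0.6216)
Step 3: at (-3.0336, -0.6216), ∇L = (-2.4048, 1.0128) → (-3.0336, -0.6216) − 0.04·(-2.4048, 1.0128) = (-2.937408, -0.662112)
∂L/∂t at (-2.937408, -0.662112) = -0.293568

-0.293568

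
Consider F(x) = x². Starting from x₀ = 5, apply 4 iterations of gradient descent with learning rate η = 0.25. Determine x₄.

F′(x) = 2x
Step 1: F′(5) = 10; x₁ = 5 − 0.25·10 = 2.5
Step 2: F′(2.5) = 5; x₂ = 2.5 − 0.25·5 = 1.25
Step 3: F′(1.25) = 2.5; x₃ = 1.25 − 0.25·2.5 = 0.625
Step 4: F′(0.625) = 1.25; x₄ = 0.625 − 0.25·1.25 = 0.3125

0.3125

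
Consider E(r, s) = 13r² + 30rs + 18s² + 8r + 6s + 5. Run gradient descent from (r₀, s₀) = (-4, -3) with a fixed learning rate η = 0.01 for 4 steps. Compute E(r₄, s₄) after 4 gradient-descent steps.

∇E = (26r + 30s + 8, 30r + 36s + 6)
Step 1: at (-4, -3), ∇E = (-186, -222) → (-4, -3) − 0.01·(-186, -222) = (-2.14, -0.78)
Step 2: at (-2.14, -0.78), ∇E = (-71.04, -86.28) → (-2.14, -0.78) − 0.01·(-71.04, -86.28) = (-1.4296, 0.0828)
Step 3: at (-1.4296, 0.0828), ∇E = (-26.6856, -33.9072) → (-1.4296, 0.0828) − 0.01·(-26.6856, -33.9072) = (-1.162744, 0.421872)
Step 4: at (-1.162744, 0.421872), ∇E = (-9.575184, -13.694928) → (-1.162744, 0.421872) − 0.01·(-9.575184, -13.694928) = (-1.06699216, 0.55882128)
E(-1.06699216, 0.55882128) = 2.3504541791392

2.3504541791392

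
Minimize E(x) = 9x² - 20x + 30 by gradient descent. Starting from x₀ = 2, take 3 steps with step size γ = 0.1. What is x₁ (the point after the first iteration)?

E′(x) = 18x - 20
x₁ = 2 − 0.1·16 = 0.4

0.4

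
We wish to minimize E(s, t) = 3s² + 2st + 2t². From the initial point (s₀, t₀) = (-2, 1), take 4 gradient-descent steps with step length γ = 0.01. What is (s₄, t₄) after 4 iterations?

∇E = (6s + 2t, 2s + 4t)
Step 1: at (-2, 1), ∇E = (-10, 0) → (-2, 1) − 0.01·(-10, 0) = (-1.9, 1)
Step 2: at (-1.9, 1), ∇E = (-9.4, 0.2) → (-1.9, 1) − 0.01·(-9.4, 0.2) = (-1.806, 0.998)
Step 3: at (-1.806, 0.998), ∇E = (-8.84, 0.38) → (-1.806, 0.998) − 0.01·(-8.84, 0.38) = (-1.7176, 0.9942)
Step 4: at (-1.7176, 0.9942), ∇E = (-8.3172, 0.5416) → (-1.7176, 0.9942) − 0.01·(-8.3172, 0.5416) = (-1.634428, 0.988784)

(-1.634428, 0.988784)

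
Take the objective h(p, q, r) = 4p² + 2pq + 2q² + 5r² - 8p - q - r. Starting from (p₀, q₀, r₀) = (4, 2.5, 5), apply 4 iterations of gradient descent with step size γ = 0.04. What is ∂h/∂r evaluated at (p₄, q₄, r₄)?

∇h = (8p + 2q - 8, 2p + 4q - 1, 10r - 1)
(p₁, q₁, r₁) = (4, 2.5, 5) − 0.04·(29, 17, 49) = (2.84, 1.82, 3.04)
(p₂, q₂, r₂) = (2.84, 1.82, 3.04) − 0.04·(18.36, 11.96, 29.4) = (2.1056, 1.3416, 1.864)
(p₃, q₃, r₃) = (2.1056, 1.3416, 1.864) − 0.04·(11.528, 8.5776, 17.64) = (1.64448, 0.998496, 1.1584)
(p₄, q₄, r₄) = (1.64448, 0.998496, 1.1584) − 0.04·(7.152832, 6.282944, 10.584) = (1.35836672, 0.74717824, 0.73504)
∂h/∂r at (1.35836672, 0.74717824, 0.73504) = 6.3504

6.3504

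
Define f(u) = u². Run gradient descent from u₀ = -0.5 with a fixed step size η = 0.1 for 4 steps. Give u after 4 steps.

f′(u) = 2u
u₁ = -0.5 − 0.1·(-1) = -0.4
u₂ = -0.4 − 0.1·(-0.8) = -0.32
u₃ = -0.32 − 0.1·(-0.64) = -0.256
u₄ = -0.256 − 0.1·(-0.512) = -0.2048

-0.2048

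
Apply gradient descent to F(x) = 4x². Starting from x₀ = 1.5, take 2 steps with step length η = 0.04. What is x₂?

0.6936

F′(x) = 8x
x₁ = 1.5 − 0.04·12 = 1.02
x₂ = 1.02 − 0.04·8.16 = 0.6936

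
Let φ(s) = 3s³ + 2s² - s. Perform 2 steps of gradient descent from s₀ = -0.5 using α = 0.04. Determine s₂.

φ′(s) = 9s² + 4s - 1
s₁ = -0.5 − 0.04·(-0.75) = -0.47
s₂ = -0.47 − 0.04·(-0.8919) = -0.434324

-0.434324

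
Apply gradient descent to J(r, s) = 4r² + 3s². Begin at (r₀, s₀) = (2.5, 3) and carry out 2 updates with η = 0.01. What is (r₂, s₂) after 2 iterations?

(2.116, 2.6508)

∇J = (8r, 6s)
(r₁, s₁) = (2.5, 3) − 0.01·(20, 18) = (2.3, 2.82)
(r₂, s₂) = (2.3, 2.82) − 0.01·(18.4, 16.92) = (2.116, 2.6508)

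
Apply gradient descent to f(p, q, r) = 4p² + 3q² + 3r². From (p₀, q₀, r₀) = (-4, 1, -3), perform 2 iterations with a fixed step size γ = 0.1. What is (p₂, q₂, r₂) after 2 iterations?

(-0.16, 0.16, -0.48)

∇f = (8p, 6q, 6r)
(p₁, q₁, r₁) = (-4, 1, -3) − 0.1·(-32, 6, -18) = (-0.8, 0.4, -1.2)
(p₂, q₂, r₂) = (-0.8, 0.4, -1.2) − 0.1·(-6.4, 2.4, -7.2) = (-0.16, 0.16, -0.48)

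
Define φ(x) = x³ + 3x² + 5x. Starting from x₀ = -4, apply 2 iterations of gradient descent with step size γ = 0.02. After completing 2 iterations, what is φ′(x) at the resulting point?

59.789541656768

φ′(x) = 3x² + 6x + 5
x₁ = -4 − 0.02·29 = -4.58
x₂ = -4.58 − 0.02·40.4492 = -5.388984
φ′(x) at (-5.388984) = 59.789541656768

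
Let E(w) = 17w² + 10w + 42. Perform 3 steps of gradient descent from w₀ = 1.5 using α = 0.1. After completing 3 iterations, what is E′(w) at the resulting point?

E′(w) = 34w + 10
w₁ = 1.5 − 0.1·61 = -4.6
w₂ = -4.6 − 0.1·(-146.4) = 10.04
w₃ = 10.04 − 0.1·351.36 = -25.096
E′(w) at (-25.096) = -843.264

-843.264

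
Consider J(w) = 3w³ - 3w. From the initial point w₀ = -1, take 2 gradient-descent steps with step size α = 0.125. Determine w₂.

-4.8203125

J′(w) = 9w² - 3
Step 1: J′(-1) = 6; w₁ = -1 − 0.125·6 = -1.75
Step 2: J′(-1.75) = 24.5625; w₂ = -1.75 − 0.125·24.5625 = -4.8203125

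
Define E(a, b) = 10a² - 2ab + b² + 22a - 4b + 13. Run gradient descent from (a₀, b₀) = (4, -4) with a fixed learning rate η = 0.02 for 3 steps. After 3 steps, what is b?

∇E = (20a - 2b + 22, -2a + 2b - 4)
Step 1: at (4, -4), ∇E = (110, -20) → (4, -4) − 0.02·(110, -20) = (1.8, -3.6)
Step 2: at (1.8, -3.6), ∇E = (65.2, -14.8) → (1.8, -3.6) − 0.02·(65.2, -14.8) = (0.496, -3.304)
Step 3: at (0.496, -3.304), ∇E = (38.528, -11.6) → (0.496, -3.304) − 0.02·(38.528, -11.6) = (-0.27456, -3.072)
b = -3.072

-3.072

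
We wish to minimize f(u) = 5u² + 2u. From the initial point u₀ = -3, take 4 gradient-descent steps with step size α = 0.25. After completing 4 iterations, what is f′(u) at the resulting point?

f′(u) = 10u + 2
u₁ = -3 − 0.25·(-28) = 4
u₂ = 4 − 0.25·42 = -6.5
u₃ = -6.5 − 0.25·(-63) = 9.25
u₄ = 9.25 − 0.25·94.5 = -14.375
f′(u) at (-14.375) = -141.75

-141.75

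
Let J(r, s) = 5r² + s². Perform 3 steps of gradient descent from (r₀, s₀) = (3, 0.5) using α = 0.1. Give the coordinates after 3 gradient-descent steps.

(0, 0.256)

∇J = (10r, 2s)
Step 1: at (3, 0.5), ∇J = (30, 1) → (3, 0.5) − 0.1·(30, 1) = (0, 0.4)
Step 2: at (0, 0.4), ∇J = (0, 0.8) → (0, 0.4) − 0.1·(0, 0.8) = (0, 0.32)
Step 3: at (0, 0.32), ∇J = (0, 0.64) → (0, 0.32) − 0.1·(0, 0.64) = (0, 0.256)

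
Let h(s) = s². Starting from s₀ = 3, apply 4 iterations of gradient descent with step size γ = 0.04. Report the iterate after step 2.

2.5392

h′(s) = 2s
s₁ = 3 − 0.04·6 = 2.76
s₂ = 2.76 − 0.04·5.52 = 2.5392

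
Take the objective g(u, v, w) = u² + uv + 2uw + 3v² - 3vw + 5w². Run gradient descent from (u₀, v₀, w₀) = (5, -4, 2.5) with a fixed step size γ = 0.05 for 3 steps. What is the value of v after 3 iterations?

∇g = (2u + v + 2w, u + 6v - 3w, 2u - 3v + 10w)
(u₁, v₁, w₁) = (5, -4, 2.5) − 0.05·(11, -26.5, 47) = (4.45, -2.675, 0.15)
(u₂, v₂, w₂) = (4.45, -2.675, 0.15) − 0.05·(6.525, -12.05, 18.425) = (4.12375, -2.0725, -0.77125)
(u₃, v₃, w₃) = (4.12375, -2.0725, -0.77125) − 0.05·(4.6325, -5.9975, 6.7525) = (3.892125, -1.772625, -1.108875)
v = -1.772625

-1.772625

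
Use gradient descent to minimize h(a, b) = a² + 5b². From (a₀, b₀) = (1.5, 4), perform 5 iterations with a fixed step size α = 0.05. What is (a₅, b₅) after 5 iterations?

(0.885735, 0.125)

∇h = (2a, 10b)
(a₁, b₁) = (1.5, 4) − 0.05·(3, 40) = (1.35, 2)
(a₂, b₂) = (1.35, 2) − 0.05·(2.7, 20) = (1.215, 1)
(a₃, b₃) = (1.215, 1) − 0.05·(2.43, 10) = (1.0935, 0.5)
(a₄, b₄) = (1.0935, 0.5) − 0.05·(2.187, 5) = (0.98415, 0.25)
(a₅, b₅) = (0.98415, 0.25) − 0.05·(1.9683, 2.5) = (0.885735, 0.125)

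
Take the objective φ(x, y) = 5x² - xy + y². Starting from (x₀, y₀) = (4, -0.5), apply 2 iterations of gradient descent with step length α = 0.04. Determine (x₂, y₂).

(1.416, -0.1808)

∇φ = (10x - y, -x + 2y)
(x₁, y₁) = (4, -0.5) − 0.04·(40.5, -5) = (2.38, -0.3)
(x₂, y₂) = (2.38, -0.3) − 0.04·(24.1, -2.98) = (1.416, -0.1808)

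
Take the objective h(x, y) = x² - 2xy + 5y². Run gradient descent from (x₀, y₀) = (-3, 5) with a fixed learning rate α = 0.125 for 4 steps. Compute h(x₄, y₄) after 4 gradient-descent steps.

0.453125

∇h = (2x - 2y, -2x + 10y)
Step 1: at (-3, 5), ∇h = (-16, 56) → (-3, 5) − 0.125·(-16, 56) = (-1, -2)
Step 2: at (-1, -2), ∇h = (2, -18) → (-1, -2) − 0.125·(2, -18) = (-1.25, 0.25)
Step 3: at (-1.25, 0.25), ∇h = (-3, 5) → (-1.25, 0.25) − 0.125·(-3, 5) = (-0.875, -0.375)
Step 4: at (-0.875, -0.375), ∇h = (-1, -2) → (-0.875, -0.375) − 0.125·(-1, -2) = (-0.75, -0.125)
h(-0.75, -0.125) = 0.453125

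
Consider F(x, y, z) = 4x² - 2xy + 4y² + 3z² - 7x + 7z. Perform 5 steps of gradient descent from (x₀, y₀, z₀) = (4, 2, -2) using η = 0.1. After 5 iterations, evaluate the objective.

-7.3461071616

∇F = (8x - 2y - 7, -2x + 8y, 6z + 7)
Step 1: at (4, 2, -2), ∇F = (21, 8, -5) → (4, 2, -2) − 0.1·(21, 8, -5) = (1.9, 1.2, -1.5)
Step 2: at (1.9, 1.2, -1.5), ∇F = (5.8, 5.8, -2) → (1.9, 1.2, -1.5) − 0.1·(5.8, 5.8, -2) = (1.32, 0.62, -1.3)
Step 3: at (1.32, 0.62, -1.3), ∇F = (2.32, 2.32, -0.8) → (1.32, 0.62, -1.3) − 0.1·(2.32, 2.32, -0.8) = (1.088, 0.388, -1.22)
Step 4: at (1.088, 0.388, -1.22), ∇F = (0.928, 0.928, -0.32) → (1.088, 0.388, -1.22) − 0.1·(0.928, 0.928, -0.32) = (0.9952, 0.2952, -1.188)
Step 5: at (0.9952, 0.2952, -1.188), ∇F = (0.3712, 0.3712, -0.128) → (0.9952, 0.2952, -1.188) − 0.1·(0.3712, 0.3712, -0.128) = (0.95808, 0.25808, -1.1752)
F(0.95808, 0.25808, -1.1752) = -7.3461071616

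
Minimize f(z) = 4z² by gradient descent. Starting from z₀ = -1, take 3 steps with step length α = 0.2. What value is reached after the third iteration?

0.216

f′(z) = 8z
z₁ = -1 − 0.2·(-8) = 0.6
z₂ = 0.6 − 0.2·4.8 = -0.36
z₃ = -0.36 − 0.2·(-2.88) = 0.216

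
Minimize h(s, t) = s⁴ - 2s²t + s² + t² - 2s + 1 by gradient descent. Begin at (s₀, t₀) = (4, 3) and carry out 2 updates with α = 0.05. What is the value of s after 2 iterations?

48.4606

∇h = (4s³ - 4st + 2s - 2, -2s² + 2t)
Step 1: at (4, 3), ∇h = (214, -26) → (4, 3) − 0.05·(214, -26) = (-6.7, 4.3)
Step 2: at (-6.7, 4.3), ∇h = (-1103.212, -81.18) → (-6.7, 4.3) − 0.05·(-1103.212, -81.18) = (48.4606, 8.359)
s = 48.4606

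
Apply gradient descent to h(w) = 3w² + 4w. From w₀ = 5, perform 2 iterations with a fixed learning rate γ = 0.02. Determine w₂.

3.7216

h′(w) = 6w + 4
Step 1: h′(5) = 34; w₁ = 5 − 0.02·34 = 4.32
Step 2: h′(4.32) = 29.92; w₂ = 4.32 − 0.02·29.92 = 3.7216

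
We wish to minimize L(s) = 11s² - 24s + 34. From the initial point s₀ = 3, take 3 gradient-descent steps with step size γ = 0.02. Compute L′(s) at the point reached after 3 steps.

L′(s) = 22s - 24
Step 1: L′(3) = 42; s₁ = 3 − 0.02·42 = 2.16
Step 2: L′(2.16) = 23.52; s₂ = 2.16 − 0.02·23.52 = 1.6896
Step 3: L′(1.6896) = 13.1712; s₃ = 1.6896 − 0.02·13.1712 = 1.426176
L′(s) at (1.426176) = 7.375872

7.375872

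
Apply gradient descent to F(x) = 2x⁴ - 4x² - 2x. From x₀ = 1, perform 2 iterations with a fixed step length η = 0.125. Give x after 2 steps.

0.796875

F′(x) = 8x³ - 8x - 2
Step 1: F′(1) = -2; x₁ = 1 − 0.125·(-2) = 1.25
Step 2: F′(1.25) = 3.625; x₂ = 1.25 − 0.125·3.625 = 0.796875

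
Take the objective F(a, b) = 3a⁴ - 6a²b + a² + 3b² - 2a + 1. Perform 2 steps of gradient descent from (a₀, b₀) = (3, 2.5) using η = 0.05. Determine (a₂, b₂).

(391.3084, 26.878)

∇F = (12a³ - 12ab + 2a - 2, -6a² + 6b)
Step 1: at (3, 2.5), ∇F = (238, -39) → (3, 2.5) − 0.05·(238, -39) = (-8.9, 4.45)
Step 2: at (-8.9, 4.45), ∇F = (-8004.168, -448.56) → (-8.9, 4.45) − 0.05·(-8004.168, -448.56) = (391.3084, 26.878)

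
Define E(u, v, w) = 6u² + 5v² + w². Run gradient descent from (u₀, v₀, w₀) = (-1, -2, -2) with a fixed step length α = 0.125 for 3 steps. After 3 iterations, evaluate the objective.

0.810546875

∇E = (12u, 10v, 2w)
(u₁, v₁, w₁) = (-1, -2, -2) − 0.125·(-12, -20, -4) = (0.5, 0.5, -1.5)
(u₂, v₂, w₂) = (0.5, 0.5, -1.5) − 0.125·(6, 5, -3) = (-0.25, -0.125, -1.125)
(u₃, v₃, w₃) = (-0.25, -0.125, -1.125) − 0.125·(-3, -1.25, -2.25) = (0.125, 0.03125, -0.84375)
E(0.125, 0.03125, -0.84375) = 0.810546875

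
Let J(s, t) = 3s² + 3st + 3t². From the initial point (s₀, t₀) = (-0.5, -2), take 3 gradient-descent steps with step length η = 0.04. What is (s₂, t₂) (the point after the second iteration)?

(0.0688, -1.0928)

∇J = (6s + 3t, 3s + 6t)
Step 1: at (-0.5, -2), ∇J = (-9, -13.5) → (-0.5, -2) − 0.04·(-9, -13.5) = (-0.14, -1.46)
Step 2: at (-0.14, -1.46), ∇J = (-5.22, -9.18) → (-0.14, -1.46) − 0.04·(-5.22, -9.18) = (0.0688, -1.0928)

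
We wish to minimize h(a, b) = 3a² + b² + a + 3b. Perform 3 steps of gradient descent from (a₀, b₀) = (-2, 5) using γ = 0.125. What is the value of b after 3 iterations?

∇h = (6a + 1, 2b + 3)
(a₁, b₁) = (-2, 5) − 0.125·(-11, 13) = (-0.625, 3.375)
(a₂, b₂) = (-0.625, 3.375) − 0.125·(-2.75, 9.75) = (-0.28125, 2.15625)
(a₃, b₃) = (-0.28125, 2.15625) − 0.125·(-0.6875, 7.3125) = (-0.1953125, 1.2421875)
b = 1.2421875

1.2421875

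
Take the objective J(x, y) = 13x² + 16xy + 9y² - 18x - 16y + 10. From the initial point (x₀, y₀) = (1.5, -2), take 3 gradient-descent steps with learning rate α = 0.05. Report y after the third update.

∇J = (26x + 16y - 18, 16x + 18y - 16)
(x₁, y₁) = (1.5, -2) − 0.05·(-11, -28) = (2.05, -0.6)
(x₂, y₂) = (2.05, -0.6) − 0.05·(25.7, 6) = (0.765, -0.9)
(x₃, y₃) = (0.765, -0.9) − 0.05·(-12.51, -19.96) = (1.3905, 0.098)
y = 0.098

0.098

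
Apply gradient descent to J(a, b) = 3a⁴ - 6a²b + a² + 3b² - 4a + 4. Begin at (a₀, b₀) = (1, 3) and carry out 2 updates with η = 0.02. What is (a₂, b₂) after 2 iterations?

∇J = (12a³ - 12ab + 2a - 4, -6a² + 6b)
Step 1: at (1, 3), ∇J = (-26, 12) → (1, 3) − 0.02·(-26, 12) = (1.52, 2.76)
Step 2: at (1.52, 2.76), ∇J = (-9.160704, 2.6976) → (1.52, 2.76) − 0.02·(-9.160704, 2.6976) = (1.70321408, 2.706048)

(1.70321408, 2.706048)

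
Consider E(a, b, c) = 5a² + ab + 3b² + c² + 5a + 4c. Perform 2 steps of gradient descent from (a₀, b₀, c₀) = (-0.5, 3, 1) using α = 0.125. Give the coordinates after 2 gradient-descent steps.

∇E = (10a + b + 5, a + 6b, 2c + 4)
Step 1: at (-0.5, 3, 1), ∇E = (3, 17.5, 6) → (-0.5, 3, 1) − 0.125·(3, 17.5, 6) = (-0.875, 0.8125, 0.25)
Step 2: at (-0.875, 0.8125, 0.25), ∇E = (-2.9375, 4, 4.5) → (-0.875, 0.8125, 0.25) − 0.125·(-2.9375, 4, 4.5) = (-0.5078125, 0.3125, -0.3125)

(-0.5078125, 0.3125, -0.3125)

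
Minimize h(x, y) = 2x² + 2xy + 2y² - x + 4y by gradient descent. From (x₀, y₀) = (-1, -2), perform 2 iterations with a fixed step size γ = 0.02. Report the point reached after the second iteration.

∇h = (4x + 2y - 1, 2x + 4y + 4)
(x₁, y₁) = (-1, -2) − 0.02·(-9, -6) = (-0.82, -1.88)
(x₂, y₂) = (-0.82, -1.88) − 0.02·(-8.04, -5.16) = (-0.6592, -1.7768)

(-0.6592, -1.7768)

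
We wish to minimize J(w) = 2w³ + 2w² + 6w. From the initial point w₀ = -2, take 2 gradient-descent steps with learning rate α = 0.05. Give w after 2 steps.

-5.663

J′(w) = 6w² + 4w + 6
w₁ = -2 − 0.05·22 = -3.1
w₂ = -3.1 − 0.05·51.26 = -5.663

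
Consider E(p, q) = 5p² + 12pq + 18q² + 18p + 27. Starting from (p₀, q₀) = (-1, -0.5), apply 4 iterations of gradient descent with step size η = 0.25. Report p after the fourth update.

∇E = (10p + 12q + 18, 12p + 36q)
Step 1: at (-1, -0.5), ∇E = (2, -30) → (-1, -0.5) − 0.25·(2, -30) = (-1.5, 7)
Step 2: at (-1.5, 7), ∇E = (87, 234) → (-1.5, 7) − 0.25·(87, 234) = (-23.25, -51.5)
Step 3: at (-23.25, -51.5), ∇E = (-832.5, -2133) → (-23.25, -51.5) − 0.25·(-832.5, -2133) = (184.875, 481.75)
Step 4: at (184.875, 481.75), ∇E = (7647.75, 19561.5) → (184.875, 481.75) − 0.25·(7647.75, 19561.5) = (-1727.0625, -4408.625)
p = -1727.0625

-1727.0625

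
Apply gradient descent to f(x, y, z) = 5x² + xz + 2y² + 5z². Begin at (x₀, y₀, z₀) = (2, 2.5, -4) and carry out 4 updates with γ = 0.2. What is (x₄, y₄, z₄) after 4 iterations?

(-0.8448, 0.004, -3.3024)

∇f = (10x + z, 4y, x + 10z)
(x₁, y₁, z₁) = (2, 2.5, -4) − 0.2·(16, 10, -38) = (-1.2, 0.5, 3.6)
(x₂, y₂, z₂) = (-1.2, 0.5, 3.6) − 0.2·(-8.4, 2, 34.8) = (0.48, 0.1, -3.36)
(x₃, y₃, z₃) = (0.48, 0.1, -3.36) − 0.2·(1.44, 0.4, -33.12) = (0.192, 0.02, 3.264)
(x₄, y₄, z₄) = (0.192, 0.02, 3.264) − 0.2·(5.184, 0.08, 32.832) = (-0.8448, 0.004, -3.3024)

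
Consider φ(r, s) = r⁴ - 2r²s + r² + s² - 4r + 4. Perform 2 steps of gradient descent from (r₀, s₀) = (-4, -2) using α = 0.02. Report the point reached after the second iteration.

∇φ = (4r³ - 4rs + 2r - 4, -2r² + 2s)
(r₁, s₁) = (-4, -2) − 0.02·(-300, -36) = (2, -1.28)
(r₂, s₂) = (2, -1.28) − 0.02·(42.24, -10.56) = (1.1552, -1.0688)

(1.1552, -1.0688)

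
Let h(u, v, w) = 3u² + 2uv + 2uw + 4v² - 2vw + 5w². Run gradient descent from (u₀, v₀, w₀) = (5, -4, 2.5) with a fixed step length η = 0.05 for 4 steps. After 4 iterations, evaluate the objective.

8.95582886

∇h = (6u + 2v + 2w, 2u + 8v - 2w, 2u - 2v + 10w)
(u₁, v₁, w₁) = (5, -4, 2.5) − 0.05·(27, -27, 43) = (3.65, -2.65, 0.35)
(u₂, v₂, w₂) = (3.65, -2.65, 0.35) − 0.05·(17.3, -14.6, 16.1) = (2.785, -1.92, -0.455)
(u₃, v₃, w₃) = (2.785, -1.92, -0.455) − 0.05·(11.96, -8.88, 4.86) = (2.187, -1.476, -0.698)
(u₄, v₄, w₄) = (2.187, -1.476, -0.698) − 0.05·(8.774, -6.038, 0.346) = (1.7483, -1.1741, -0.7153)
h(1.7483, -1.1741, -0.7153) = 8.95582886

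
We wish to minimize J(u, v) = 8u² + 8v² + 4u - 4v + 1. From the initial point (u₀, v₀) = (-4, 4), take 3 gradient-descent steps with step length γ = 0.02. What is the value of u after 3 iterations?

-1.42912

∇J = (16u + 4, 16v - 4)
(u₁, v₁) = (-4, 4) − 0.02·(-60, 60) = (-2.8, 2.8)
(u₂, v₂) = (-2.8, 2.8) − 0.02·(-40.8, 40.8) = (-1.984, 1.984)
(u₃, v₃) = (-1.984, 1.984) − 0.02·(-27.744, 27.744) = (-1.42912, 1.42912)
u = -1.42912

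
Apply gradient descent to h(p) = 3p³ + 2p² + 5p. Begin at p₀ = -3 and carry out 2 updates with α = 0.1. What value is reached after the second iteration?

-104.084

h′(p) = 9p² + 4p + 5
p₁ = -3 − 0.1·74 = -10.4
p₂ = -10.4 − 0.1·936.84 = -104.084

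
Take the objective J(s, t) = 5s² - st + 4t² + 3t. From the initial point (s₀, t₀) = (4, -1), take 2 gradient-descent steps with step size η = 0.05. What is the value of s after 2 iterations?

0.9475

∇J = (10s - t, -s + 8t + 3)
(s₁, t₁) = (4, -1) − 0.05·(41, -9) = (1.95, -0.55)
(s₂, t₂) = (1.95, -0.55) − 0.05·(20.05, -3.35) = (0.9475, -0.3825)
s = 0.9475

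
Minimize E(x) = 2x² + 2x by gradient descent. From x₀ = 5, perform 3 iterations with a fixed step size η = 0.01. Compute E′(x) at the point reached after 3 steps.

19.464192

E′(x) = 4x + 2
Step 1: E′(5) = 22; x₁ = 5 − 0.01·22 = 4.78
Step 2: E′(4.78) = 21.12; x₂ = 4.78 − 0.01·21.12 = 4.5688
Step 3: E′(4.5688) = 20.2752; x₃ = 4.5688 − 0.01·20.2752 = 4.366048
E′(x) at (4.366048) = 19.464192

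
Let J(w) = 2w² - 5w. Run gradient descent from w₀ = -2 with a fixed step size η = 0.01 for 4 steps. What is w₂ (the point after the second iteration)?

-1.7452

J′(w) = 4w - 5
w₁ = -2 − 0.01·(-13) = -1.87
w₂ = -1.87 − 0.01·(-12.48) = -1.7452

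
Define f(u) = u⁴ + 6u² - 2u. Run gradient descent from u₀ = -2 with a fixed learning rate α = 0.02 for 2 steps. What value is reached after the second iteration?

f′(u) = 4u³ + 12u - 2
Step 1: f′(-2) = -58; u₁ = -2 − 0.02·(-58) = -0.84
Step 2: f′(-0.84) = -14.450816; u₂ = -0.84 − 0.02·(-14.450816) = -0.55098368

-0.55098368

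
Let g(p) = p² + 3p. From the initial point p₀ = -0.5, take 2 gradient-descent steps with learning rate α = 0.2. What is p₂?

-1.14

g′(p) = 2p + 3
p₁ = -0.5 − 0.2·2 = -0.9
p₂ = -0.9 − 0.2·1.2 = -1.14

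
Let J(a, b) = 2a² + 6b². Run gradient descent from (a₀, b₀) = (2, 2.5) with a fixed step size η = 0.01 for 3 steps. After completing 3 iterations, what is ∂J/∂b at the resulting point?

∇J = (4a, 12b)
(a₁, b₁) = (2, 2.5) − 0.01·(8, 30) = (1.92, 2.2)
(a₂, b₂) = (1.92, 2.2) − 0.01·(7.68, 26.4) = (1.8432, 1.936)
(a₃, b₃) = (1.8432, 1.936) − 0.01·(7.3728, 23.232) = (1.769472, 1.70368)
∂J/∂b at (1.769472, 1.70368) = 20.44416

20.44416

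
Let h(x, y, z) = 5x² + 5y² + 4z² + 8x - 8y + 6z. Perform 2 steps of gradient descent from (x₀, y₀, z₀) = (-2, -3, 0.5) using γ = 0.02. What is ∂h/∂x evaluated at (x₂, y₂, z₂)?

∇h = (10x + 8, 10y - 8, 8z + 6)
Step 1: at (-2, -3, 0.5), ∇h = (-12, -38, 10) → (-2, -3, 0.5) − 0.02·(-12, -38, 10) = (-1.76, -2.24, 0.3)
Step 2: at (-1.76, -2.24, 0.3), ∇h = (-9.6, -30.4, 8.4) → (-1.76, -2.24, 0.3) − 0.02·(-9.6, -30.4, 8.4) = (-1.568, -1.632, 0.132)
∂h/∂x at (-1.568, -1.632, 0.132) = -7.68

-7.68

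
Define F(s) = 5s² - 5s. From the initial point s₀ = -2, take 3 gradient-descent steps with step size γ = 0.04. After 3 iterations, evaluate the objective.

0.208

F′(s) = 10s - 5
s₁ = -2 − 0.04·(-25) = -1
s₂ = -1 − 0.04·(-15) = -0.4
s₃ = -0.4 − 0.04·(-9) = -0.04
F(-0.04) = 0.208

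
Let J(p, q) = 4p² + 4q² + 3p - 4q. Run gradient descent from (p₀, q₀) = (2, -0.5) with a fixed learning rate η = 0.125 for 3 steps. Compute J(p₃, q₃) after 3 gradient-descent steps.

∇J = (8p + 3, 8q - 4)
Step 1: at (2, -0.5), ∇J = (19, -8) → (2, -0.5) − 0.125·(19, -8) = (-0.375, 0.5)
Step 2: at (-0.375, 0.5), ∇J = (0, 0) → (-0.375, 0.5) − 0.125·(0, 0) = (-0.375, 0.5)
Step 3: at (-0.375, 0.5), ∇J = (0, 0) → (-0.375, 0.5) − 0.125·(0, 0) = (-0.375, 0.5)
J(-0.375, 0.5) = -1.5625

-1.5625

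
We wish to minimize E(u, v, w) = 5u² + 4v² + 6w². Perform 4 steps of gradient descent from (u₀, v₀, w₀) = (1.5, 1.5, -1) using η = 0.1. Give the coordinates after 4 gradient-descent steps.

(0, 0.0024, -0.0016)

∇E = (10u, 8v, 12w)
Step 1: at (1.5, 1.5, -1), ∇E = (15, 12, -12) → (1.5, 1.5, -1) − 0.1·(15, 12, -12) = (0, 0.3, 0.2)
Step 2: at (0, 0.3, 0.2), ∇E = (0, 2.4, 2.4) → (0, 0.3, 0.2) − 0.1·(0, 2.4, 2.4) = (0, 0.06, -0.04)
Step 3: at (0, 0.06, -0.04), ∇E = (0, 0.48, -0.48) → (0, 0.06, -0.04) − 0.1·(0, 0.48, -0.48) = (0, 0.012, 0.008)
Step 4: at (0, 0.012, 0.008), ∇E = (0, 0.096, 0.096) → (0, 0.012, 0.008) − 0.1·(0, 0.096, 0.096) = (0, 0.0024, -0.0016)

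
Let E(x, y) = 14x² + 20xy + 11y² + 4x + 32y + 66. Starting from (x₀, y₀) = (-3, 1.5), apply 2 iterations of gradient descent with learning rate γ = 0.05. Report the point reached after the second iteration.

(-1.25, -1.225)

∇E = (28x + 20y + 4, 20x + 22y + 32)
(x₁, y₁) = (-3, 1.5) − 0.05·(-50, 5) = (-0.5, 1.25)
(x₂, y₂) = (-0.5, 1.25) − 0.05·(15, 49.5) = (-1.25, -1.225)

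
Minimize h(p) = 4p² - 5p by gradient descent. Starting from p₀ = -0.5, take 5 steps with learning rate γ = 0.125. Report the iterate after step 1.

h′(p) = 8p - 5
Step 1: h′(-0.5) = -9; p₁ = -0.5 − 0.125·(-9) = 0.625

0.625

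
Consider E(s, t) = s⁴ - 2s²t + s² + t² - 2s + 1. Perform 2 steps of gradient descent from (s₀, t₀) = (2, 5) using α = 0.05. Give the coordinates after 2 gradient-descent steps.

∇E = (4s³ - 4st + 2s - 2, -2s² + 2t)
Step 1: at (2, 5), ∇E = (-6, 2) → (2, 5) − 0.05·(-6, 2) = (2.3, 4.9)
Step 2: at (2.3, 4.9), ∇E = (6.188, -0.78) → (2.3, 4.9) − 0.05·(6.188, -0.78) = (1.9906, 4.939)

(1.9906, 4.939)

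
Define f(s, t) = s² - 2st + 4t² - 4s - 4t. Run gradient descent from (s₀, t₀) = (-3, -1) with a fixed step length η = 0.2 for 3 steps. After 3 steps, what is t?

0.744

∇f = (2s - 2t - 4, -2s + 8t - 4)
Step 1: at (-3, -1), ∇f = (-8, -6) → (-3, -1) − 0.2·(-8, -6) = (-1.4, 0.2)
Step 2: at (-1.4, 0.2), ∇f = (-7.2, 0.4) → (-1.4, 0.2) − 0.2·(-7.2, 0.4) = (0.04, 0.12)
Step 3: at (0.04, 0.12), ∇f = (-4.16, -3.12) → (0.04, 0.12) − 0.2·(-4.16, -3.12) = (0.872, 0.744)
t = 0.744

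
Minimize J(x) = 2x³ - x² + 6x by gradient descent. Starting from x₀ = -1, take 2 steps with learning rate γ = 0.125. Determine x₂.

-9.859375

J′(x) = 6x² - 2x + 6
x₁ = -1 − 0.125·14 = -2.75
x₂ = -2.75 − 0.125·56.875 = -9.859375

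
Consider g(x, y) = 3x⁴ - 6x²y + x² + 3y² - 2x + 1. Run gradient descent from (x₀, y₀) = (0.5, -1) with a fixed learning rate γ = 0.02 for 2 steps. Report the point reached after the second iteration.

∇g = (12x³ - 12xy + 2x - 2, -6x² + 6y)
Step 1: at (0.5, -1), ∇g = (6.5, -7.5) → (0.5, -1) − 0.02·(6.5, -7.5) = (0.37, -0.85)
Step 2: at (0.37, -0.85), ∇g = (3.121836, -5.9214) → (0.37, -0.85) − 0.02·(3.121836, -5.9214) = (0.30756328, -0.731572)

(0.30756328, -0.731572)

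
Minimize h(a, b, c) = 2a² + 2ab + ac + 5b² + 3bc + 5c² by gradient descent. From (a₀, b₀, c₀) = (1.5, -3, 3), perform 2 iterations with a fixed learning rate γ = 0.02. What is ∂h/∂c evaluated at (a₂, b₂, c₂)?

∇h = (4a + 2b + c, 2a + 10b + 3c, a + 3b + 10c)
(a₁, b₁, c₁) = (1.5, -3, 3) − 0.02·(3, -18, 22.5) = (1.44, -2.64, 2.55)
(a₂, b₂, c₂) = (1.44, -2.64, 2.55) − 0.02·(3.03, -15.87, 19.02) = (1.3794, -2.3226, 2.1696)
∂h/∂c at (1.3794, -2.3226, 2.1696) = 16.1076

16.1076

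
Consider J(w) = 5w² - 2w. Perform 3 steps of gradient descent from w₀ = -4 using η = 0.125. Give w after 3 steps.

0.265625

J′(w) = 10w - 2
w₁ = -4 − 0.125·(-42) = 1.25
w₂ = 1.25 − 0.125·10.5 = -0.0625
w₃ = -0.0625 − 0.125·(-2.625) = 0.265625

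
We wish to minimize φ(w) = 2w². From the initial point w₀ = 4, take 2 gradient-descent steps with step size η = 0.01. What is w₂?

3.6864

φ′(w) = 4w
w₁ = 4 − 0.01·16 = 3.84
w₂ = 3.84 − 0.01·15.36 = 3.6864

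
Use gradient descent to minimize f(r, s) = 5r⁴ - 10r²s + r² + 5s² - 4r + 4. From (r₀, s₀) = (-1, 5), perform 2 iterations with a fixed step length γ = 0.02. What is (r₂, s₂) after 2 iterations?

(-0.3660032, 4.59008)

∇f = (20r³ - 20rs + 2r - 4, -10r² + 10s)
(r₁, s₁) = (-1, 5) − 0.02·(74, 40) = (-2.48, 4.2)
(r₂, s₂) = (-2.48, 4.2) − 0.02·(-105.69984, -19.504) = (-0.3660032, 4.59008)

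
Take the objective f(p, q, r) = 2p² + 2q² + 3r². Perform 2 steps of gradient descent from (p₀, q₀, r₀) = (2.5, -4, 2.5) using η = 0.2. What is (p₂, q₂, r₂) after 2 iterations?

∇f = (4p, 4q, 6r)
(p₁, q₁, r₁) = (2.5, -4, 2.5) − 0.2·(10, -16, 15) = (0.5, -0.8, -0.5)
(p₂, q₂, r₂) = (0.5, -0.8, -0.5) − 0.2·(2, -3.2, -3) = (0.1, -0.16, 0.1)

(0.1, -0.16, 0.1)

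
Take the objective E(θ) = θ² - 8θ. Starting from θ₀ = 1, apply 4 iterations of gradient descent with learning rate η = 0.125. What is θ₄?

3.05078125

E′(θ) = 2θ - 8
Step 1: E′(1) = -6; θ₁ = 1 − 0.125·(-6) = 1.75
Step 2: E′(1.75) = -4.5; θ₂ = 1.75 − 0.125·(-4.5) = 2.3125
Step 3: E′(2.3125) = -3.375; θ₃ = 2.3125 − 0.125·(-3.375) = 2.734375
Step 4: E′(2.734375) = -2.53125; θ₄ = 2.734375 − 0.125·(-2.53125) = 3.05078125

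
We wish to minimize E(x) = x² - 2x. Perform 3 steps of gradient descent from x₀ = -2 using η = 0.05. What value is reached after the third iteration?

E′(x) = 2x - 2
x₁ = -2 − 0.05·(-6) = -1.7
x₂ = -1.7 − 0.05·(-5.4) = -1.43
x₃ = -1.43 − 0.05·(-4.86) = -1.187

-1.187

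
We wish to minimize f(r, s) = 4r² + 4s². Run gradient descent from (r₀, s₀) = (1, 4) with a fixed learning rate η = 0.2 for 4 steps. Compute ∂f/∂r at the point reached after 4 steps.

∇f = (8r, 8s)
Step 1: at (1, 4), ∇f = (8, 32) → (1, 4) − 0.2·(8, 32) = (-0.6, -2.4)
Step 2: at (-0.6, -2.4), ∇f = (-4.8, -19.2) → (-0.6, -2.4) − 0.2·(-4.8, -19.2) = (0.36, 1.44)
Step 3: at (0.36, 1.44), ∇f = (2.88, 11.52) → (0.36, 1.44) − 0.2·(2.88, 11.52) = (-0.216, -0.864)
Step 4: at (-0.216, -0.864), ∇f = (-1.728, -6.912) → (-0.216, -0.864) − 0.2·(-1.728, -6.912) = (0.1296, 0.5184)
∂f/∂r at (0.1296, 0.5184) = 1.0368

1.0368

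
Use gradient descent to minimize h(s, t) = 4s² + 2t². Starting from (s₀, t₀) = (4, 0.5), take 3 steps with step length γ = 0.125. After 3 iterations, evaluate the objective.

∇h = (8s, 4t)
(s₁, t₁) = (4, 0.5) − 0.125·(32, 2) = (0, 0.25)
(s₂, t₂) = (0, 0.25) − 0.125·(0, 1) = (0, 0.125)
(s₃, t₃) = (0, 0.125) − 0.125·(0, 0.5) = (0, 0.0625)
h(0, 0.0625) = 0.0078125

0.0078125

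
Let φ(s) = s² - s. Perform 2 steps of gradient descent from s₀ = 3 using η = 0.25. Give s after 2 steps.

φ′(s) = 2s - 1
Step 1: φ′(3) = 5; s₁ = 3 − 0.25·5 = 1.75
Step 2: φ′(1.75) = 2.5; s₂ = 1.75 − 0.25·2.5 = 1.125

1.125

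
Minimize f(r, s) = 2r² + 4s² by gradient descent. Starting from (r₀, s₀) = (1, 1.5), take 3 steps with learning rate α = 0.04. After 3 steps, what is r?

∇f = (4r, 8s)
(r₁, s₁) = (1, 1.5) − 0.04·(4, 12) = (0.84, 1.02)
(r₂, s₂) = (0.84, 1.02) − 0.04·(3.36, 8.16) = (0.7056, 0.6936)
(r₃, s₃) = (0.7056, 0.6936) − 0.04·(2.8224, 5.5488) = (0.592704, 0.471648)
r = 0.592704

0.592704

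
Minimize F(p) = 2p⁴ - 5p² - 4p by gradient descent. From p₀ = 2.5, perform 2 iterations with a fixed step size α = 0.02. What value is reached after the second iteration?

0.74478208

F′(p) = 8p³ - 10p - 4
Step 1: F′(2.5) = 96; p₁ = 2.5 − 0.02·96 = 0.58
Step 2: F′(0.58) = -8.239104; p₂ = 0.58 − 0.02·(-8.239104) = 0.74478208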